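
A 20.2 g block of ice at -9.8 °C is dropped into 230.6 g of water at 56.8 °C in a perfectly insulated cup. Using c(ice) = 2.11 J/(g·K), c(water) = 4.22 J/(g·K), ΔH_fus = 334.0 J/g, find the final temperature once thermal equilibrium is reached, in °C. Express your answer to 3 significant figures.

Heat to bring ice to 0 °C and melt it: q₁ = 20.2×2.11×9.8 + 20.2×334.0 = 7164.5 J
Heat the water can supply cooling to 0 °C: 230.6×4.22×56.8 = 55273.9 J > q₁, so all ice melts.
Energy balance: 230.6×4.22×(56.8 − T) = 7164.5 + 20.2×4.22×(T − 0)
973.132(56.8 − T) = 7164.5 + 85.244 T
55273.9 − 7164.5 = 1058.376 T
T = 48109.4 / 1058.376 = 45.46 °C

T_f = 45.5 °C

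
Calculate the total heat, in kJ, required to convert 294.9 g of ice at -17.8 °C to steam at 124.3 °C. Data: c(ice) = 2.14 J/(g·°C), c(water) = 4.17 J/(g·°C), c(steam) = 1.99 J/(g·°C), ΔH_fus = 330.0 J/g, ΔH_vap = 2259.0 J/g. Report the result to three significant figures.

q1 (heat ice -17.8→0.0 °C): 294.9 × 2.14 × 17.8 = 11233 J
q2 (melt at 0 °C): 294.9 × 330.0 = 97317 J
q3 (heat water 0.0→100.0 °C): 294.9 × 4.17 × 100.0 = 122973 J
q4 (vaporize at 100 °C): 294.9 × 2259.0 = 666179 J
q5 (heat steam 100.0→124.3 °C): 294.9 × 1.99 × 24.3 = 14260 J
Total: 11233 + 97317 + 122973 + 666179 + 14260 = 911962 J = 912 kJ

q = 912 kJ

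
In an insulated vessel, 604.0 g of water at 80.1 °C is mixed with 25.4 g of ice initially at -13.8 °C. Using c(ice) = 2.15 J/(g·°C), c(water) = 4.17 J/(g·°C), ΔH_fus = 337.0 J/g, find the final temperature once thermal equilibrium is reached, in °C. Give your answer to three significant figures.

T_f = 73.3 °C

Heat to bring ice to 0 °C and melt it: q₁ = 25.4×2.15×13.8 + 25.4×337.0 = 9313.4 J
Heat the water can supply cooling to 0 °C: 604.0×4.17×80.1 = 201746 J > q₁, so all ice melts.
Energy balance: 604.0×4.17×(80.1 − T) = 9313.4 + 25.4×4.17×(T − 0)
2518.68(80.1 − T) = 9313.4 + 105.918 T
201746 − 9313.4 = 2624.598 T
T = 192432.6 / 2624.598 = 73.32 °C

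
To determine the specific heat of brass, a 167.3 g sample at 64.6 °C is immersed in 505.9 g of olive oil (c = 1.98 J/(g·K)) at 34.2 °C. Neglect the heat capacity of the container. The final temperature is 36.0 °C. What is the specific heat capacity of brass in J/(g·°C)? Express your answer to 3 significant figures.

c = 0.377 J/(g·°C)

q_gained = (505.9 × 1.98) × (36.0 − 34.2) = 1803 J
q_lost = 167.3 × c × (64.6 − 36.0) = 4784.78 c
Set equal: c = 1803 / 4784.78 = 0.377 J/(g·°C)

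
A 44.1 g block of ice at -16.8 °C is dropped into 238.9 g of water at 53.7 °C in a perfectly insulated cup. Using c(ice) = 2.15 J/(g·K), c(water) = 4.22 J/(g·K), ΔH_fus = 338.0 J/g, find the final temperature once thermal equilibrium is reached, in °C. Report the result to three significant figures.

Heat to bring ice to 0 °C and melt it: q₁ = 44.1×2.15×16.8 + 44.1×338.0 = 16499 J
Heat the water can supply cooling to 0 °C: 238.9×4.22×53.7 = 54138.1 J > q₁, so all ice melts.
Energy balance: 238.9×4.22×(53.7 − T) = 16499 + 44.1×4.22×(T − 0)
1008.158(53.7 − T) = 16499 + 186.102 T
54138.1 − 16499 = 1194.260 T
T = 37639.1 / 1194.260 = 31.52 °C

T_f = 31.5 °C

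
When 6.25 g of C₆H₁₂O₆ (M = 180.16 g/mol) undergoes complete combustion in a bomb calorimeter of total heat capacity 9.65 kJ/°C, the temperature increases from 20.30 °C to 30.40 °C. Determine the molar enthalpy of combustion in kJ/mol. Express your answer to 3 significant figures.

ΔT = 30.40 − 20.30 = 10.10 °C
q_cal = C_cal × ΔT = 9.65 × 10.10 = 97.465 kJ
n = 6.25 / 180.16 = 0.03469 mol
q_rxn = −q_cal = -97.465 kJ
ΔH = -97.465 / 0.03469 = -2810 kJ/mol

ΔH = -2810 kJ/mol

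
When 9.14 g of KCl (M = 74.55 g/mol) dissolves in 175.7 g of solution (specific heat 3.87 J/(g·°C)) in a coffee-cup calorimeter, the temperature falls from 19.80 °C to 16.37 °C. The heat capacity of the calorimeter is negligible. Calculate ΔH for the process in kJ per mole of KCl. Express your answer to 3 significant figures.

ΔH = 19.0 kJ/mol

|ΔT| = |16.37 − 19.80| = 3.43 °C
|q_surr| = (175.7 × 3.87) × 3.43 = 679.959 × 3.43 = 2332 J
n(KCl) = 9.14 / 74.55 = 0.1226 mol
Temperature fell, so q_rxn = +|q_surr| = 2.332 kJ
ΔH = q_rxn / n = 19.02 kJ/mol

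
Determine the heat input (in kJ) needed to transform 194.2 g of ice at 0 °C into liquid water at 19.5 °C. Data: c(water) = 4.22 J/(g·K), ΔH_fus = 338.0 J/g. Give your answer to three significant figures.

q1 (melt at 0 °C): 194.2 × 338.0 = 65640 J
q2 (heat water 0.0→19.5 °C): 194.2 × 4.22 × 19.5 = 15981 J
Total: 65640 + 15981 = 81621 J = 81.6 kJ

q = 81.6 kJ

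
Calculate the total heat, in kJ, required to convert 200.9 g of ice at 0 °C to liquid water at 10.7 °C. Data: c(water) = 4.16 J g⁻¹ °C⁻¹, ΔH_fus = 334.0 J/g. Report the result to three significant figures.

q1 (melt at 0 °C): 200.9 × 334.0 = 67101 J
q2 (heat water 0.0→10.7 °C): 200.9 × 4.16 × 10.7 = 8942 J
Total: 67101 + 8942 = 76043 J = 76.0 kJ

q = 76.0 kJ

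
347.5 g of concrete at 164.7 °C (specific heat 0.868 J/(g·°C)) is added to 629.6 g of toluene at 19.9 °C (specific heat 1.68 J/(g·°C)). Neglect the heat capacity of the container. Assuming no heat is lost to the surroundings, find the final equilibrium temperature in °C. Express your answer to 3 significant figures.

Heat lost by concrete = heat gained by toluene.
(347.5)(0.868)(164.7 − T) = (629.6)(1.68)(T − 19.9)
301.63 (164.7 − T) = 1057.728 (T − 19.9)
49678 − 301.63 T = 1057.728 T − 21049
70727 = 1359.358 T
T = 52.03 °C

T_f = 52.0 °C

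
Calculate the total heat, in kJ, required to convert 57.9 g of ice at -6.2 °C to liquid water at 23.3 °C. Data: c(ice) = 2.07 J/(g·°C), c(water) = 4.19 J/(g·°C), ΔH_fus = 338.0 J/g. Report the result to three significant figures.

q = 26.0 kJ

q1 (heat ice -6.2→0.0 °C): 57.9 × 2.07 × 6.2 = 743 J
q2 (melt at 0 °C): 57.9 × 338.0 = 19570 J
q3 (heat water 0.0→23.3 °C): 57.9 × 4.19 × 23.3 = 5653 J
Total: 743 + 19570 + 5653 = 25966 J = 26.0 kJ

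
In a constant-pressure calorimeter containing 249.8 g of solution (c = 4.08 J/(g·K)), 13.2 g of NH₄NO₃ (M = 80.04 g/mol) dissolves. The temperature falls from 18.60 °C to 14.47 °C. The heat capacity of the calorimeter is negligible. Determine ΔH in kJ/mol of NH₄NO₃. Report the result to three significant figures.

ΔH = 25.5 kJ/mol

|ΔT| = |14.47 − 18.60| = 4.13 °C
|q_surr| = (249.8 × 4.08) × 4.13 = 1019.184 × 4.13 = 4209 J
n(NH₄NO₃) = 13.2 / 80.04 = 0.1649 mol
Temperature fell, so q_rxn = +|q_surr| = 4.209 kJ
ΔH = q_rxn / n = 25.52 kJ/mol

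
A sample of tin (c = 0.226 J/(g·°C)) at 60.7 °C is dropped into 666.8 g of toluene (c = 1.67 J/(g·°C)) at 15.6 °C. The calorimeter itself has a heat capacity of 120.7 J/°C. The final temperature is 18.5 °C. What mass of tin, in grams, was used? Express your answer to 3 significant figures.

m = 375 g

q_gained = (666.8 × 1.67 + 120.7) × (18.5 − 15.6) = 3579 J
q_lost = m × 0.226 × (60.7 − 18.5) = 9.5372 m
m = 3579 / 9.5372 = 375 g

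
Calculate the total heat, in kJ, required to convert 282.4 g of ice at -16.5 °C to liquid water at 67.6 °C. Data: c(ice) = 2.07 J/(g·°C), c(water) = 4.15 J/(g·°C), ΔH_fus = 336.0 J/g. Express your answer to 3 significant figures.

q1 (heat ice -16.5→0.0 °C): 282.4 × 2.07 × 16.5 = 9645 J
q2 (melt at 0 °C): 282.4 × 336.0 = 94886 J
q3 (heat water 0.0→67.6 °C): 282.4 × 4.15 × 67.6 = 79224 J
Total: 9645 + 94886 + 79224 = 183755 J = 184 kJ

q = 184 kJ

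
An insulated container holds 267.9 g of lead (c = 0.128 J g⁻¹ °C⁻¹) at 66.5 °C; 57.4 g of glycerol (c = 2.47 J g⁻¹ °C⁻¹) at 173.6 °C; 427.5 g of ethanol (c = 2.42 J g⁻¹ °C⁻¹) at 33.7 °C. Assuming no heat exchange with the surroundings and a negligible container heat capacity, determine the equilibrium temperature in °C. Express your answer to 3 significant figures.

T_f = 51.0 °C

Σ mᵢcᵢ(T − Tᵢ) = 0  ⇒  T = Σ mᵢcᵢTᵢ / Σ mᵢcᵢ
Σ mᵢcᵢ = 267.9×0.128 + 57.4×2.47 + 427.5×2.42 = 1210.6192
Σ mᵢcᵢTᵢ = 34.2912×66.5 + 141.778×173.6 + 1034.55×33.7 = 61757
T = 61757 / 1210.6192 = 51.01 °C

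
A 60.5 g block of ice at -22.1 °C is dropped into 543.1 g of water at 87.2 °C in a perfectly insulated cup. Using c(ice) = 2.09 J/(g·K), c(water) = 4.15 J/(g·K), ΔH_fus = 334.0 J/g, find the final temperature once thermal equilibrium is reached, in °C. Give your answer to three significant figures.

Heat to bring ice to 0 °C and melt it: q₁ = 60.5×2.09×22.1 + 60.5×334.0 = 23001 J
Heat the water can supply cooling to 0 °C: 543.1×4.15×87.2 = 196537 J > q₁, so all ice melts.
Energy balance: 543.1×4.15×(87.2 − T) = 23001 + 60.5×4.15×(T − 0)
2253.865(87.2 − T) = 23001 + 251.075 T
196537 − 23001 = 2504.940 T
T = 173536 / 2504.940 = 69.28 °C

T_f = 69.3 °C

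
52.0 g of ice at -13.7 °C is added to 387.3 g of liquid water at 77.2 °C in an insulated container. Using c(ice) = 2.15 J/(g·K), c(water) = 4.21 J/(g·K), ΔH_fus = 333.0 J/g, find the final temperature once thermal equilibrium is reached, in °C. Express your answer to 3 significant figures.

Heat to bring ice to 0 °C and melt it: q₁ = 52.0×2.15×13.7 + 52.0×333.0 = 18848 J
Heat the water can supply cooling to 0 °C: 387.3×4.21×77.2 = 125877 J > q₁, so all ice melts.
Energy balance: 387.3×4.21×(77.2 − T) = 18848 + 52.0×4.21×(T − 0)
1630.533(77.2 − T) = 18848 + 218.92 T
125877 − 18848 = 1849.453 T
T = 107029 / 1849.453 = 57.87 °C

T_f = 57.9 °C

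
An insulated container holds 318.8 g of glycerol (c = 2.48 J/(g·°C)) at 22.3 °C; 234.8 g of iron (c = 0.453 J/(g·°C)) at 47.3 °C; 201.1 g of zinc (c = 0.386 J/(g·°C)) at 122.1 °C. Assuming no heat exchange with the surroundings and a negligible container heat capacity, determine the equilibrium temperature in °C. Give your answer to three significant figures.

Σ mᵢcᵢ(T − Tᵢ) = 0  ⇒  T = Σ mᵢcᵢTᵢ / Σ mᵢcᵢ
Σ mᵢcᵢ = 318.8×2.48 + 234.8×0.453 + 201.1×0.386 = 974.6130
Σ mᵢcᵢTᵢ = 790.624×22.3 + 106.3644×47.3 + 77.6246×122.1 = 32140
T = 32140 / 974.6130 = 32.98 °C

T_f = 33.0 °C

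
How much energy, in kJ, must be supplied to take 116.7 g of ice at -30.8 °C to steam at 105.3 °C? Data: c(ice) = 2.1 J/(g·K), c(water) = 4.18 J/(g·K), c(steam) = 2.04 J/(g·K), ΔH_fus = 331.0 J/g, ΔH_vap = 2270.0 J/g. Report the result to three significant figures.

q = 361 kJ

q1 (heat ice -30.8→0.0 °C): 116.7 × 2.1 × 30.8 = 7548 J
q2 (melt at 0 °C): 116.7 × 331.0 = 38628 J
q3 (heat water 0.0→100.0 °C): 116.7 × 4.18 × 100.0 = 48781 J
q4 (vaporize at 100 °C): 116.7 × 2270.0 = 264909 J
q5 (heat steam 100.0→105.3 °C): 116.7 × 2.04 × 5.3 = 1262 J
Total: 7548 + 38628 + 48781 + 264909 + 1262 = 361128 J = 361 kJ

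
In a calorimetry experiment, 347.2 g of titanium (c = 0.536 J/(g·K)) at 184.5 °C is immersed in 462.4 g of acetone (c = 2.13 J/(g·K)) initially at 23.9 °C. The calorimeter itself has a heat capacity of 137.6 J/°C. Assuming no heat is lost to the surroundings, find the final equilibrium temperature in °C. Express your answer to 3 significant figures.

T_f = 46.7 °C

Heat lost by titanium = heat gained by acetone + calorimeter.
(347.2)(0.536)(184.5 − T) = [(462.4)(2.13) + 137.6](T − 23.9)
186.0992 (184.5 − T) = 1122.512 (T − 23.9)
34335 − 186.0992 T = 1122.512 T − 26828
61163 = 1308.6112 T
T = 46.74 °C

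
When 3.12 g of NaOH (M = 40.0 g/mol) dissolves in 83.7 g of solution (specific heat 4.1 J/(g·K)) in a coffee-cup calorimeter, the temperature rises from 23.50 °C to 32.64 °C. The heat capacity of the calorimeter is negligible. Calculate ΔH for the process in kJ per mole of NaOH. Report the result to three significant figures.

ΔH = -40.2 kJ/mol

|ΔT| = |32.64 − 23.50| = 9.14 °C
|q_surr| = (83.7 × 4.1) × 9.14 = 343.17 × 9.14 = 3137 J
n(NaOH) = 3.12 / 40.0 = 0.07800 mol
Temperature rose, so q_rxn = −|q_surr| = -3.137 kJ
ΔH = q_rxn / n = -40.22 kJ/mol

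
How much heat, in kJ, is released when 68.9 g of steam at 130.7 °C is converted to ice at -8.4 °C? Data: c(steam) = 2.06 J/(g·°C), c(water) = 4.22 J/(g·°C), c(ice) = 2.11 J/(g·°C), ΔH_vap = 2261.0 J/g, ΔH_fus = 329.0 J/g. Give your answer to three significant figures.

q1 (cool steam 130.7→100 °C): 68.9 × 2.06 × 30.7 = 4357 J
q2 (condense at 100 °C): 68.9 × 2261.0 = 155783 J
q3 (cool water 100→0 °C): 68.9 × 4.22 × 100.0 = 29076 J
q4 (freeze at 0 °C): 68.9 × 329.0 = 22668 J
q5 (cool ice 0→-8.4 °C): 68.9 × 2.11 × 8.4 = 1221 J
Total: 4357 + 155783 + 29076 + 22668 + 1221 = 213105 J = 213 kJ

q = 213 kJ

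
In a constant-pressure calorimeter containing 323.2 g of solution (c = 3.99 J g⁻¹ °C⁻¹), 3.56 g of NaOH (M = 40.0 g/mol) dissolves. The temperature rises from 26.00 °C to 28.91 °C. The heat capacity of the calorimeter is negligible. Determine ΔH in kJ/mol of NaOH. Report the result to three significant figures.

ΔH = -42.2 kJ/mol

|ΔT| = |28.91 − 26.00| = 2.91 °C
|q_surr| = (323.2 × 3.99) × 2.91 = 1289.568 × 2.91 = 3753 J
n(NaOH) = 3.56 / 40.0 = 0.08900 mol
Temperature rose, so q_rxn = −|q_surr| = -3.753 kJ
ΔH = q_rxn / n = -42.17 kJ/mol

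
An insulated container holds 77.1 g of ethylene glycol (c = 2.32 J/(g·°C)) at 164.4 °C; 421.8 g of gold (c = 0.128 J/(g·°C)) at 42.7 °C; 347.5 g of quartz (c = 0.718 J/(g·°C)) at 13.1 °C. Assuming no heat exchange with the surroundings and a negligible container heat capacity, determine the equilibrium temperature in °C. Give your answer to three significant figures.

T_f = 72.5 °C

Σ mᵢcᵢ(T − Tᵢ) = 0  ⇒  T = Σ mᵢcᵢTᵢ / Σ mᵢcᵢ
Σ mᵢcᵢ = 77.1×2.32 + 421.8×0.128 + 347.5×0.718 = 482.3674
Σ mᵢcᵢTᵢ = 178.872×164.4 + 53.9904×42.7 + 249.505×13.1 = 34980
T = 34980 / 482.3674 = 72.52 °C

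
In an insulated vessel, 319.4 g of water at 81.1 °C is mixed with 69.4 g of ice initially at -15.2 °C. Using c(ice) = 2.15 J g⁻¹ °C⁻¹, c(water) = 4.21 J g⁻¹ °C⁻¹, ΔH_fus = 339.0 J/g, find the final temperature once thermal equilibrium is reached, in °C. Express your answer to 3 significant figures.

Heat to bring ice to 0 °C and melt it: q₁ = 69.4×2.15×15.2 + 69.4×339.0 = 25795 J
Heat the water can supply cooling to 0 °C: 319.4×4.21×81.1 = 109053 J > q₁, so all ice melts.
Energy balance: 319.4×4.21×(81.1 − T) = 25795 + 69.4×4.21×(T − 0)
1344.674(81.1 − T) = 25795 + 292.174 T
109053 − 25795 = 1636.848 T
T = 83258 / 1636.848 = 50.86 °C

T_f = 50.9 °C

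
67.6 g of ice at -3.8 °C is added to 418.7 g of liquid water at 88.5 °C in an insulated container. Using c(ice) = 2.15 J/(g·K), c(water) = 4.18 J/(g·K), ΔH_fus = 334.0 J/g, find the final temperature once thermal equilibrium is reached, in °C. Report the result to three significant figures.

T_f = 64.8 °C

Heat to bring ice to 0 °C and melt it: q₁ = 67.6×2.15×3.8 + 67.6×334.0 = 23131 J
Heat the water can supply cooling to 0 °C: 418.7×4.18×88.5 = 154890 J > q₁, so all ice melts.
Energy balance: 418.7×4.18×(88.5 − T) = 23131 + 67.6×4.18×(T − 0)
1750.166(88.5 − T) = 23131 + 282.568 T
154890 − 23131 = 2032.734 T
T = 131759 / 2032.734 = 64.82 °C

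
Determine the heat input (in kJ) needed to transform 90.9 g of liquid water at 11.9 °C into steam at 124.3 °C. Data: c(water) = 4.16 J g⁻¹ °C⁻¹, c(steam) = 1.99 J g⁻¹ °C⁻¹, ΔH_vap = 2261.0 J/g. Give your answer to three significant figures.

q1 (heat water 11.9→100.0 °C): 90.9 × 4.16 × 88.1 = 33314 J
q2 (vaporize at 100 °C): 90.9 × 2261.0 = 205525 J
q3 (heat steam 100.0→124.3 °C): 90.9 × 1.99 × 24.3 = 4396 J
Total: 33314 + 205525 + 4396 = 243235 J = 243 kJ

q = 243 kJ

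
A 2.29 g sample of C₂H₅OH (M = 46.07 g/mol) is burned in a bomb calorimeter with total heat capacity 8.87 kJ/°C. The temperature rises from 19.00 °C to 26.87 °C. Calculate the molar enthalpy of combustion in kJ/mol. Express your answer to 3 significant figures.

ΔH = -1400 kJ/mol

ΔT = 26.87 − 19.00 = 7.87 °C
q_cal = C_cal × ΔT = 8.87 × 7.87 = 69.8069 kJ
n = 2.29 / 46.07 = 0.04971 mol
q_rxn = −q_cal = -69.8069 kJ
ΔH = -69.8069 / 0.04971 = -1404 kJ/mol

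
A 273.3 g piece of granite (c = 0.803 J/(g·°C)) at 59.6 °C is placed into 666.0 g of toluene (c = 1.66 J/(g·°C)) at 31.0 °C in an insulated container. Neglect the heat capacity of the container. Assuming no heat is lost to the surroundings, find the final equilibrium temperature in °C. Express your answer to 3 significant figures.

T_f = 35.7 °C

Heat lost by granite = heat gained by toluene.
(273.3)(0.803)(59.6 − T) = (666.0)(1.66)(T − 31.0)
219.4599 (59.6 − T) = 1105.56 (T − 31.0)
13080 − 219.4599 T = 1105.56 T − 34272
47352 = 1325.0199 T
T = 35.74 °C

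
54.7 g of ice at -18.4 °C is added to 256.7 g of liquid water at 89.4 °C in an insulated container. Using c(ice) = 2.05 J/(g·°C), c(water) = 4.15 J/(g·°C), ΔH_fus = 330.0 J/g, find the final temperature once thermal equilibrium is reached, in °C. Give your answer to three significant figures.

Heat to bring ice to 0 °C and melt it: q₁ = 54.7×2.05×18.4 + 54.7×330.0 = 20114 J
Heat the water can supply cooling to 0 °C: 256.7×4.15×89.4 = 95238.3 J > q₁, so all ice melts.
Energy balance: 256.7×4.15×(89.4 − T) = 20114 + 54.7×4.15×(T − 0)
1065.305(89.4 − T) = 20114 + 227.005 T
95238.3 − 20114 = 1292.310 T
T = 75124.3 / 1292.310 = 58.13 °C

T_f = 58.1 °C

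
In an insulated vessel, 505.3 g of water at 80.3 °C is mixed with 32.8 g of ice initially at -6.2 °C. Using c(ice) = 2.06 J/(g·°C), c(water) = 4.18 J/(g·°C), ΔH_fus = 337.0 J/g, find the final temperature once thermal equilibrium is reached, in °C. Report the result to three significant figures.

T_f = 70.3 °C

Heat to bring ice to 0 °C and melt it: q₁ = 32.8×2.06×6.2 + 32.8×337.0 = 11473 J
Heat the water can supply cooling to 0 °C: 505.3×4.18×80.3 = 169606 J > q₁, so all ice melts.
Energy balance: 505.3×4.18×(80.3 − T) = 11473 + 32.8×4.18×(T − 0)
2112.154(80.3 − T) = 11473 + 137.104 T
169606 − 11473 = 2249.258 T
T = 158133 / 2249.258 = 70.30 °C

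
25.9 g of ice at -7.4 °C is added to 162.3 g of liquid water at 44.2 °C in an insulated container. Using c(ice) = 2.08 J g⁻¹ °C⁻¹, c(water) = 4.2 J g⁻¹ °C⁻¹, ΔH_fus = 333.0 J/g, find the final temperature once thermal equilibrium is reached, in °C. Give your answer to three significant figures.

Heat to bring ice to 0 °C and melt it: q₁ = 25.9×2.08×7.4 + 25.9×333.0 = 9023.4 J
Heat the water can supply cooling to 0 °C: 162.3×4.2×44.2 = 30129.4 J > q₁, so all ice melts.
Energy balance: 162.3×4.2×(44.2 − T) = 9023.4 + 25.9×4.2×(T − 0)
681.66(44.2 − T) = 9023.4 + 108.78 T
30129.4 − 9023.4 = 790.44 T
T = 21106.0 / 790.44 = 26.70 °C

T_f = 26.7 °C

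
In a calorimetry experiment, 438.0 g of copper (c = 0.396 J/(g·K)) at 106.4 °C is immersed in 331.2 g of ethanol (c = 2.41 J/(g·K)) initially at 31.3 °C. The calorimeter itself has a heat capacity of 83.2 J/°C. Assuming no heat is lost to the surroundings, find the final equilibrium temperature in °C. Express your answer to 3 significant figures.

T_f = 43.6 °C

Heat lost by copper = heat gained by ethanol + calorimeter.
(438.0)(0.396)(106.4 − T) = [(331.2)(2.41) + 83.2](T − 31.3)
173.448 (106.4 − T) = 881.392 (T − 31.3)
18455 − 173.448 T = 881.392 T − 27588
46043 = 1054.840 T
T = 43.649 °C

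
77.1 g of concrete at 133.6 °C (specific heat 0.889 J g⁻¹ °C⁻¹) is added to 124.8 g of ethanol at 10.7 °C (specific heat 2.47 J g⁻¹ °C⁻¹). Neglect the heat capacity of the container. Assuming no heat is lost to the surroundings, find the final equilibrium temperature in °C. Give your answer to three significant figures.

Heat lost by concrete = heat gained by ethanol.
(77.1)(0.889)(133.6 − T) = (124.8)(2.47)(T − 10.7)
68.5419 (133.6 − T) = 308.256 (T − 10.7)
9157.2 − 68.5419 T = 308.256 T − 3298.3
12455.5 = 376.7979 T
T = 33.06 °C

T_f = 33.1 °C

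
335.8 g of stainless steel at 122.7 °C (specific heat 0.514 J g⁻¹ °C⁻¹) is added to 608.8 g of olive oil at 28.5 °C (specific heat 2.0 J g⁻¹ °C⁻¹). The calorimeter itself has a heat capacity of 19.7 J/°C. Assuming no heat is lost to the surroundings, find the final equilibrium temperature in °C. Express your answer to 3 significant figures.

Heat lost by stainless steel = heat gained by olive oil + calorimeter.
(335.8)(0.514)(122.7 − T) = [(608.8)(2.0) + 19.7](T − 28.5)
172.6012 (122.7 − T) = 1237.3 (T − 28.5)
21178 − 172.6012 T = 1237.3 T − 35263
56441 = 1409.9012 T
T = 40.03 °C

T_f = 40.0 °C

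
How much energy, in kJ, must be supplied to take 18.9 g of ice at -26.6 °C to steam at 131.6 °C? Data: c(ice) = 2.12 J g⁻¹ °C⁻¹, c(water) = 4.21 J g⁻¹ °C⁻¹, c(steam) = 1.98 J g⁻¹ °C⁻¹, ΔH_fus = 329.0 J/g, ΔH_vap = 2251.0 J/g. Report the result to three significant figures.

q1 (heat ice -26.6→0.0 °C): 18.9 × 2.12 × 26.6 = 1066 J
q2 (melt at 0 °C): 18.9 × 329.0 = 6218 J
q3 (heat water 0.0→100.0 °C): 18.9 × 4.21 × 100.0 = 7957 J
q4 (vaporize at 100 °C): 18.9 × 2251.0 = 42544 J
q5 (heat steam 100.0→131.6 °C): 18.9 × 1.98 × 31.6 = 1183 J
Total: 1066 + 6218 + 7957 + 42544 + 1183 = 58968 J = 59.0 kJ

q = 59.0 kJ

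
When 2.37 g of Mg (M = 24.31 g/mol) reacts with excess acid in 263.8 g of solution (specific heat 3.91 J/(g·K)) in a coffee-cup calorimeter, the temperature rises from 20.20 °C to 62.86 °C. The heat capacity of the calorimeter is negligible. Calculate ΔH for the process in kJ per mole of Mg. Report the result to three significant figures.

|ΔT| = |62.86 − 20.20| = 42.66 °C
|q_surr| = (263.8 × 3.91) × 42.66 = 1031.458 × 42.66 = 44000 J
n(Mg) = 2.37 / 24.31 = 0.09749 mol
Temperature rose, so q_rxn = −|q_surr| = -44.00 kJ
ΔH = q_rxn / n = -451.3 kJ/mol

ΔH = -451 kJ/mol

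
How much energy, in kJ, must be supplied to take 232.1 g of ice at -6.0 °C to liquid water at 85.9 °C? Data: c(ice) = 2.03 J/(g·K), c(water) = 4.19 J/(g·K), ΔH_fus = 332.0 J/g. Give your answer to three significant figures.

q = 163 kJ

q1 (heat ice -6.0→0.0 °C): 232.1 × 2.03 × 6.0 = 2827 J
q2 (melt at 0 °C): 232.1 × 332.0 = 77057 J
q3 (heat water 0.0→85.9 °C): 232.1 × 4.19 × 85.9 = 83538 J
Total: 2827 + 77057 + 83538 = 163422 J = 163 kJ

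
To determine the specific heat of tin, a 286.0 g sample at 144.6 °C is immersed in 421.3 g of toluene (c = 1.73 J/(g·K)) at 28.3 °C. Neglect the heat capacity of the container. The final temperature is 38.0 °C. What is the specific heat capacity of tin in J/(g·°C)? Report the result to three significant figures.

c = 0.232 J/(g·°C)

q_gained = (421.3 × 1.73) × (38.0 − 28.3) = 7070 J
q_lost = 286.0 × c × (144.6 − 38.0) = 30487.6 c
Set equal: c = 7070 / 30487.6 = 0.232 J/(g·°C)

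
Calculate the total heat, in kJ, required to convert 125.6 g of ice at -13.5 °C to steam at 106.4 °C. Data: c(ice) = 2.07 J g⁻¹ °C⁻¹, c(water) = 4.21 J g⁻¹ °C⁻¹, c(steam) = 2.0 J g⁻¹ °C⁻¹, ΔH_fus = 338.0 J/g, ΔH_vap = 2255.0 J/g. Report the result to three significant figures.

q = 384 kJ

q1 (heat ice -13.5→0.0 °C): 125.6 × 2.07 × 13.5 = 3510 J
q2 (melt at 0 °C): 125.6 × 338.0 = 42453 J
q3 (heat water 0.0→100.0 °C): 125.6 × 4.21 × 100.0 = 52878 J
q4 (vaporize at 100 °C): 125.6 × 2255.0 = 283228 J
q5 (heat steam 100.0→106.4 °C): 125.6 × 2.0 × 6.4 = 1608 J
Total: 3510 + 42453 + 52878 + 283228 + 1608 = 383677 J = 384 kJ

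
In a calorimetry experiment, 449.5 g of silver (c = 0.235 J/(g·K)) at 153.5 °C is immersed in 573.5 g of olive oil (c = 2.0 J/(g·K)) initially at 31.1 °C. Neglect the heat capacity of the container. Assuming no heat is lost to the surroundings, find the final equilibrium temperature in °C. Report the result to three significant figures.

Heat lost by silver = heat gained by olive oil.
(449.5)(0.235)(153.5 − T) = (573.5)(2.0)(T − 31.1)
105.6325 (153.5 − T) = 1147 (T − 31.1)
16215 − 105.6325 T = 1147 T − 35672
51887 = 1252.6325 T
T = 41.42 °C

T_f = 41.4 °C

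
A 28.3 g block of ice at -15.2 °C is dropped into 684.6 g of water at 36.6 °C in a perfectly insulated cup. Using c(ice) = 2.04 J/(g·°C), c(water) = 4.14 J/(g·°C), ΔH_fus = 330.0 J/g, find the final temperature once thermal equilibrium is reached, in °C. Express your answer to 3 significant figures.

T_f = 31.7 °C

Heat to bring ice to 0 °C and melt it: q₁ = 28.3×2.04×15.2 + 28.3×330.0 = 10217 J
Heat the water can supply cooling to 0 °C: 684.6×4.14×36.6 = 103733 J > q₁, so all ice melts.
Energy balance: 684.6×4.14×(36.6 − T) = 10217 + 28.3×4.14×(T − 0)
2834.244(36.6 − T) = 10217 + 117.162 T
103733 − 10217 = 2951.406 T
T = 93516 / 2951.406 = 31.69 °C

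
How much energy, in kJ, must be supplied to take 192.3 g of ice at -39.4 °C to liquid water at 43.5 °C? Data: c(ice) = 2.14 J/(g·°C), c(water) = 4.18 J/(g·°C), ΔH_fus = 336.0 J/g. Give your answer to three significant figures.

q = 116 kJ

q1 (heat ice -39.4→0.0 °C): 192.3 × 2.14 × 39.4 = 16214 J
q2 (melt at 0 °C): 192.3 × 336.0 = 64613 J
q3 (heat water 0.0→43.5 °C): 192.3 × 4.18 × 43.5 = 34966 J
Total: 16214 + 64613 + 34966 = 115793 J = 116 kJ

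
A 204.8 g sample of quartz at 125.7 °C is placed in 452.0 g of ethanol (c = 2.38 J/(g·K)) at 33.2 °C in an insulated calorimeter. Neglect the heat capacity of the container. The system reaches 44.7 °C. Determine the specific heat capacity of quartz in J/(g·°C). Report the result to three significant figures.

q_gained = (452.0 × 2.38) × (44.7 − 33.2) = 12370 J
q_lost = 204.8 × c × (125.7 − 44.7) = 16588.8 c
Set equal: c = 12370 / 16588.8 = 0.746 J/(g·°C)

c = 0.746 J/(g·°C)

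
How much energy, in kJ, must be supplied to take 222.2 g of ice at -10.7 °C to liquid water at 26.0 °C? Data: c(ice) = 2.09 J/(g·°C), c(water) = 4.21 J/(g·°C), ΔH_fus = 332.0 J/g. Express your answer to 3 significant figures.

q = 103 kJ

q1 (heat ice -10.7→0.0 °C): 222.2 × 2.09 × 10.7 = 4969 J
q2 (melt at 0 °C): 222.2 × 332.0 = 73770 J
q3 (heat water 0.0→26.0 °C): 222.2 × 4.21 × 26.0 = 24322 J
Total: 4969 + 73770 + 24322 = 103061 J = 103 kJ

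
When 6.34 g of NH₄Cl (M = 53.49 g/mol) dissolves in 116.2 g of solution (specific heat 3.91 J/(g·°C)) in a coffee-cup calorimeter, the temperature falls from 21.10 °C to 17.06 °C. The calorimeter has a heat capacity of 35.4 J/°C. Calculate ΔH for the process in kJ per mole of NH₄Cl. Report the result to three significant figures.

|ΔT| = |17.06 − 21.10| = 4.04 °C
|q_surr| = (116.2 × 3.91 + 35.4) × 4.04 = 489.742 × 4.04 = 1979 J
n(NH₄Cl) = 6.34 / 53.49 = 0.1185 mol
Temperature fell, so q_rxn = +|q_surr| = 1.979 kJ
ΔH = q_rxn / n = 16.70 kJ/mol

ΔH = 16.7 kJ/mol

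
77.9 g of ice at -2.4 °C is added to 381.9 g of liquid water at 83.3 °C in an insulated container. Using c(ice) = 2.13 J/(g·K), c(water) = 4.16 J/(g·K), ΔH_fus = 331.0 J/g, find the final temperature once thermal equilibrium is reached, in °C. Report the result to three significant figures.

Heat to bring ice to 0 °C and melt it: q₁ = 77.9×2.13×2.4 + 77.9×331.0 = 26183 J
Heat the water can supply cooling to 0 °C: 381.9×4.16×83.3 = 132339 J > q₁, so all ice melts.
Energy balance: 381.9×4.16×(83.3 − T) = 26183 + 77.9×4.16×(T − 0)
1588.704(83.3 − T) = 26183 + 324.064 T
132339 − 26183 = 1912.768 T
T = 106156 / 1912.768 = 55.50 °C

T_f = 55.5 °C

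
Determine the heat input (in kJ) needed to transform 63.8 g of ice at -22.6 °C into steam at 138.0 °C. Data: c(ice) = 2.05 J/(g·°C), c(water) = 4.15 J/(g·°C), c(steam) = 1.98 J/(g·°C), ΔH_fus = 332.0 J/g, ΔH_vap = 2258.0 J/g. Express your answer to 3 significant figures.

q1 (heat ice -22.6→0.0 °C): 63.8 × 2.05 × 22.6 = 2956 J
q2 (melt at 0 °C): 63.8 × 332.0 = 21182 J
q3 (heat water 0.0→100.0 °C): 63.8 × 4.15 × 100.0 = 26477 J
q4 (vaporize at 100 °C): 63.8 × 2258.0 = 144060 J
q5 (heat steam 100.0→138.0 °C): 63.8 × 1.98 × 38.0 = 4800 J
Total: 2956 + 21182 + 26477 + 144060 + 4800 = 199475 J = 199 kJ

q = 199 kJ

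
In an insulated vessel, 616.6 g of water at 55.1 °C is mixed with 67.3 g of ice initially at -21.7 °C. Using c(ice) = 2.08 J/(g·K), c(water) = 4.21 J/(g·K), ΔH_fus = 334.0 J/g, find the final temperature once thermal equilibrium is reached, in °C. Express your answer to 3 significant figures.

Heat to bring ice to 0 °C and melt it: q₁ = 67.3×2.08×21.7 + 67.3×334.0 = 25516 J
Heat the water can supply cooling to 0 °C: 616.6×4.21×55.1 = 143033 J > q₁, so all ice melts.
Energy balance: 616.6×4.21×(55.1 − T) = 25516 + 67.3×4.21×(T − 0)
2595.886(55.1 − T) = 25516 + 283.333 T
143033 − 25516 = 2879.219 T
T = 117517 / 2879.219 = 40.82 °C

T_f = 40.8 °C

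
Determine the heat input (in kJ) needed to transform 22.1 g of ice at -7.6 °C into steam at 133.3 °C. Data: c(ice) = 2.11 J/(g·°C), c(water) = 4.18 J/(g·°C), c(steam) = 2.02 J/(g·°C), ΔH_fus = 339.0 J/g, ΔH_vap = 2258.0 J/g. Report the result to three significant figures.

q1 (heat ice -7.6→0.0 °C): 22.1 × 2.11 × 7.6 = 354 J
q2 (melt at 0 °C): 22.1 × 339.0 = 7492 J
q3 (heat water 0.0→100.0 °C): 22.1 × 4.18 × 100.0 = 9238 J
q4 (vaporize at 100 °C): 22.1 × 2258.0 = 49902 J
q5 (heat steam 100.0→133.3 °C): 22.1 × 2.02 × 33.3 = 1487 J
Total: 354 + 7492 + 9238 + 49902 + 1487 = 68473 J = 68.5 kJ

q = 68.5 kJ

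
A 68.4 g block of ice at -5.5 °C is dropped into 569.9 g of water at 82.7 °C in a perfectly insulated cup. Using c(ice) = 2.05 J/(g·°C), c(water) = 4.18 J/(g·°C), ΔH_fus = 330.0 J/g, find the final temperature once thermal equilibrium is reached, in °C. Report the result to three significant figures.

T_f = 65.1 °C

Heat to bring ice to 0 °C and melt it: q₁ = 68.4×2.05×5.5 + 68.4×330.0 = 23343 J
Heat the water can supply cooling to 0 °C: 569.9×4.18×82.7 = 197006 J > q₁, so all ice melts.
Energy balance: 569.9×4.18×(82.7 − T) = 23343 + 68.4×4.18×(T − 0)
2382.182(82.7 − T) = 23343 + 285.912 T
197006 − 23343 = 2668.094 T
T = 173663 / 2668.094 = 65.09 °C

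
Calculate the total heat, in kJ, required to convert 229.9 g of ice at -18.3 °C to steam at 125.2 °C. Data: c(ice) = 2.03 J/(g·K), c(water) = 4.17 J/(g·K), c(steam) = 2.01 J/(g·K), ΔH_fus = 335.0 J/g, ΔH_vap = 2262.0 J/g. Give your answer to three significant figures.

q = 713 kJ

q1 (heat ice -18.3→0.0 °C): 229.9 × 2.03 × 18.3 = 8541 J
q2 (melt at 0 °C): 229.9 × 335.0 = 77017 J
q3 (heat water 0.0→100.0 °C): 229.9 × 4.17 × 100.0 = 95868 J
q4 (vaporize at 100 °C): 229.9 × 2262.0 = 520034 J
q5 (heat steam 100.0→125.2 °C): 229.9 × 2.01 × 25.2 = 11645 J
Total: 8541 + 77017 + 95868 + 520034 + 11645 = 713105 J = 713 kJ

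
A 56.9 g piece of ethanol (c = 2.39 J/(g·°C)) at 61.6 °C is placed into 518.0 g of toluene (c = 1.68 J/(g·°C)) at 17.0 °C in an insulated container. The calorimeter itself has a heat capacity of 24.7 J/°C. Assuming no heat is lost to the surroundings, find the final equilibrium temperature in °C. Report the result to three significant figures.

Heat lost by ethanol = heat gained by toluene + calorimeter.
(56.9)(2.39)(61.6 − T) = [(518.0)(1.68) + 24.7](T − 17.0)
135.991 (61.6 − T) = 894.94 (T − 17.0)
8377.0 − 135.991 T = 894.94 T − 15214
23591.0 = 1030.931 T
T = 22.88 °C

T_f = 22.9 °C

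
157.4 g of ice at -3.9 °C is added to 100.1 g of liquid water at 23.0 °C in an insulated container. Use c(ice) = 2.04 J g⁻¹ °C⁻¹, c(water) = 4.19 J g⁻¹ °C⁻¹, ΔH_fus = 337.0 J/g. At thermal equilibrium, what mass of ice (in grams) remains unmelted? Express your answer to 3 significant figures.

Heat to warm all ice to 0 °C: 157.4×2.04×3.9 = 1252.3 J
Heat released by water cooling to 0 °C: 100.1×4.19×23.0 = 9646.6 J
9646.6 J < 1252.3 + 157.4×337.0 = 54296.1 J, so not all ice melts; final T = 0 °C.
Heat left for melting: 9646.6 − 1252.3 = 8394.3 J
Mass melted = 8394.3 / 337.0 = 24.91 g
Ice remaining = 157.4 − 24.91 = 132.49 g

m_ice remaining = 132 g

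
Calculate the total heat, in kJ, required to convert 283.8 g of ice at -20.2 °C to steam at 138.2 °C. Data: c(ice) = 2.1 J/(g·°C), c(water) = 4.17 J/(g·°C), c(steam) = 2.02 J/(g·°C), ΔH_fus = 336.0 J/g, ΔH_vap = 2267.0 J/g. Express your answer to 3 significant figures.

q = 891 kJ

q1 (heat ice -20.2→0.0 °C): 283.8 × 2.1 × 20.2 = 12039 J
q2 (melt at 0 °C): 283.8 × 336.0 = 95357 J
q3 (heat water 0.0→100.0 °C): 283.8 × 4.17 × 100.0 = 118345 J
q4 (vaporize at 100 °C): 283.8 × 2267.0 = 643375 J
q5 (heat steam 100.0→138.2 °C): 283.8 × 2.02 × 38.2 = 21899 J
Total: 12039 + 95357 + 118345 + 643375 + 21899 = 891015 J = 891 kJ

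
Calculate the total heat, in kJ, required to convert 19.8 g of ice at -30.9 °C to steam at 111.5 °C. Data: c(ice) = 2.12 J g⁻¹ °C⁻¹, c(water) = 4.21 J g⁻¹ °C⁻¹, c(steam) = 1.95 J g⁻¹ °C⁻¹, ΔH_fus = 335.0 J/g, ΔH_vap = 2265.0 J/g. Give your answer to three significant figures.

q = 61.6 kJ

q1 (heat ice -30.9→0.0 °C): 19.8 × 2.12 × 30.9 = 1297 J
q2 (melt at 0 °C): 19.8 × 335.0 = 6633 J
q3 (heat water 0.0→100.0 °C): 19.8 × 4.21 × 100.0 = 8336 J
q4 (vaporize at 100 °C): 19.8 × 2265.0 = 44847 J
q5 (heat steam 100.0→111.5 °C): 19.8 × 1.95 × 11.5 = 444 J
Total: 1297 + 6633 + 8336 + 44847 + 444 = 61557 J = 61.6 kJ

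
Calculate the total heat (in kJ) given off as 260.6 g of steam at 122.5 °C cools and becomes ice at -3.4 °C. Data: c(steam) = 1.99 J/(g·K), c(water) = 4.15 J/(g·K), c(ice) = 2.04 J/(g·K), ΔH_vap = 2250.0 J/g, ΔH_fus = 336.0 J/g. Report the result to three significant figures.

q1 (cool steam 122.5→100 °C): 260.6 × 1.99 × 22.5 = 11668 J
q2 (condense at 100 °C): 260.6 × 2250.0 = 586350 J
q3 (cool water 100→0 °C): 260.6 × 4.15 × 100.0 = 108149 J
q4 (freeze at 0 °C): 260.6 × 336.0 = 87562 J
q5 (cool ice 0→-3.4 °C): 260.6 × 2.04 × 3.4 = 1808 J
Total: 11668 + 586350 + 108149 + 87562 + 1808 = 795537 J = 796 kJ

q = 796 kJ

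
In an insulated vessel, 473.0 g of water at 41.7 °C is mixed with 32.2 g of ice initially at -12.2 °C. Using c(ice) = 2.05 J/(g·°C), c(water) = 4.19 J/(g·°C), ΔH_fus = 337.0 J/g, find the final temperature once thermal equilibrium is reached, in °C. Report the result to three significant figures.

Heat to bring ice to 0 °C and melt it: q₁ = 32.2×2.05×12.2 + 32.2×337.0 = 11657 J
Heat the water can supply cooling to 0 °C: 473.0×4.19×41.7 = 82644.0 J > q₁, so all ice melts.
Energy balance: 473.0×4.19×(41.7 − T) = 11657 + 32.2×4.19×(T − 0)
1981.87(41.7 − T) = 11657 + 134.918 T
82644.0 − 11657 = 2116.788 T
T = 70987.0 / 2116.788 = 33.54 °C

T_f = 33.5 °C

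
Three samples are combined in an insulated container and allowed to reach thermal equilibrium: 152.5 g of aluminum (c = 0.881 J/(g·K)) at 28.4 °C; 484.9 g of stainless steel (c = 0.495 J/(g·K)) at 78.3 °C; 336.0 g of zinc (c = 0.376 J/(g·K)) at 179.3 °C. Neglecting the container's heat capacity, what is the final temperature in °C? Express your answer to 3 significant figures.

T_f = 90.4 °C

Σ mᵢcᵢ(T − Tᵢ) = 0  ⇒  T = Σ mᵢcᵢTᵢ / Σ mᵢcᵢ
Σ mᵢcᵢ = 152.5×0.881 + 484.9×0.495 + 336.0×0.376 = 500.7140
Σ mᵢcᵢTᵢ = 134.3525×28.4 + 240.0255×78.3 + 126.336×179.3 = 45262
T = 45262 / 500.7140 = 90.39 °C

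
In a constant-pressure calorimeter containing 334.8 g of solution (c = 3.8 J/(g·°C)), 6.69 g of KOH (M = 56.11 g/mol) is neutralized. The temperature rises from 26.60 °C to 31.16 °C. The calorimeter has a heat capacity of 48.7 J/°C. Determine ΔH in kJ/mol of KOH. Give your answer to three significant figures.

|ΔT| = |31.16 − 26.60| = 4.56 °C
|q_surr| = (334.8 × 3.8 + 48.7) × 4.56 = 1320.94 × 4.56 = 6023 J
n(KOH) = 6.69 / 56.11 = 0.1192 mol
Temperature rose, so q_rxn = −|q_surr| = -6.023 kJ
ΔH = q_rxn / n = -50.53 kJ/mol

ΔH = -50.5 kJ/mol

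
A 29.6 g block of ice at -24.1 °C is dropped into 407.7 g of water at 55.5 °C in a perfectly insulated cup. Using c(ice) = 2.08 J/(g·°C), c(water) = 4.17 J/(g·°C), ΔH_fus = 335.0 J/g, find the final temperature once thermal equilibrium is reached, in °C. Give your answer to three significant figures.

T_f = 45.5 °C

Heat to bring ice to 0 °C and melt it: q₁ = 29.6×2.08×24.1 + 29.6×335.0 = 11400 J
Heat the water can supply cooling to 0 °C: 407.7×4.17×55.5 = 94356.0 J > q₁, so all ice melts.
Energy balance: 407.7×4.17×(55.5 − T) = 11400 + 29.6×4.17×(T − 0)
1700.109(55.5 − T) = 11400 + 123.432 T
94356.0 − 11400 = 1823.541 T
T = 82956.0 / 1823.541 = 45.49 °C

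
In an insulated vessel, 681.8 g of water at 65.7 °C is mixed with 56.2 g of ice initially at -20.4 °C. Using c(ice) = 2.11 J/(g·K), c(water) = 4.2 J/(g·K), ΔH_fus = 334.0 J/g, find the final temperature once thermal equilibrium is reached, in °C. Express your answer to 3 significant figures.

Heat to bring ice to 0 °C and melt it: q₁ = 56.2×2.11×20.4 + 56.2×334.0 = 21190 J
Heat the water can supply cooling to 0 °C: 681.8×4.2×65.7 = 188136 J > q₁, so all ice melts.
Energy balance: 681.8×4.2×(65.7 − T) = 21190 + 56.2×4.2×(T − 0)
2863.56(65.7 − T) = 21190 + 236.04 T
188136 − 21190 = 3099.60 T
T = 166946 / 3099.60 = 53.86 °C

T_f = 53.9 °C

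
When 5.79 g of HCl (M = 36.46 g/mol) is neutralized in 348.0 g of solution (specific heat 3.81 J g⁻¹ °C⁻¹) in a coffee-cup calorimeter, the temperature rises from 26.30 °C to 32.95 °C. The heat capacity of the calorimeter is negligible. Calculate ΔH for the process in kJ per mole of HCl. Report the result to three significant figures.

|ΔT| = |32.95 − 26.30| = 6.65 °C
|q_surr| = (348.0 × 3.81) × 6.65 = 1325.88 × 6.65 = 8817 J
n(HCl) = 5.79 / 36.46 = 0.1588 mol
Temperature rose, so q_rxn = −|q_surr| = -8.817 kJ
ΔH = q_rxn / n = -55.52 kJ/mol

ΔH = -55.5 kJ/mol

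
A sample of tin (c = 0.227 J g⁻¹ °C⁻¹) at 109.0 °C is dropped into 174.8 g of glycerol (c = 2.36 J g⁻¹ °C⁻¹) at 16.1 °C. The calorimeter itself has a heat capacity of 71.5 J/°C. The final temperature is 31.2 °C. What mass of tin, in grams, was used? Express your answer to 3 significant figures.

m = 414 g

q_gained = (174.8 × 2.36 + 71.5) × (31.2 − 16.1) = 7309 J
q_lost = m × 0.227 × (109.0 − 31.2) = 17.6606 m
m = 7309 / 17.6606 = 414 g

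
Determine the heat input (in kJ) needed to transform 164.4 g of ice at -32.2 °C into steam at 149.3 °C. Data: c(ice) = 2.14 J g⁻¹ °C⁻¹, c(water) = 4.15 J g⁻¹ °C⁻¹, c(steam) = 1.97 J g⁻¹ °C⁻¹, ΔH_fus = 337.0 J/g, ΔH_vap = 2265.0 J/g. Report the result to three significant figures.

q1 (heat ice -32.2→0.0 °C): 164.4 × 2.14 × 32.2 = 11328 J
q2 (melt at 0 °C): 164.4 × 337.0 = 55403 J
q3 (heat water 0.0→100.0 °C): 164.4 × 4.15 × 100.0 = 68226 J
q4 (vaporize at 100 °C): 164.4 × 2265.0 = 372366 J
q5 (heat steam 100.0→149.3 °C): 164.4 × 1.97 × 49.3 = 15967 J
Total: 11328 + 55403 + 68226 + 372366 + 15967 = 523290 J = 523 kJ

q = 523 kJ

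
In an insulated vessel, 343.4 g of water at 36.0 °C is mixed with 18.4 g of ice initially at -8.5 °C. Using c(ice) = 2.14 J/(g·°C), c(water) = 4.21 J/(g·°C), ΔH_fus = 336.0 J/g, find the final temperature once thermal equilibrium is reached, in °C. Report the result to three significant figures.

T_f = 29.9 °C

Heat to bring ice to 0 °C and melt it: q₁ = 18.4×2.14×8.5 + 18.4×336.0 = 6517.1 J
Heat the water can supply cooling to 0 °C: 343.4×4.21×36.0 = 52045.7 J > q₁, so all ice melts.
Energy balance: 343.4×4.21×(36.0 − T) = 6517.1 + 18.4×4.21×(T − 0)
1445.714(36.0 − T) = 6517.1 + 77.464 T
52045.7 − 6517.1 = 1523.178 T
T = 45528.6 / 1523.178 = 29.89 °C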